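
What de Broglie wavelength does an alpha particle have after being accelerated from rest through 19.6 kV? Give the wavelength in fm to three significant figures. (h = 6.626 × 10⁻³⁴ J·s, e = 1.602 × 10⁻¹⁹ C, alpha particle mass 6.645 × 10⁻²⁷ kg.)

λ = 72.5 fm

KE = 2eV = 2 × 1.602 × 10⁻¹⁹ × 1.960 × 10⁴ = 6.280 × 10⁻¹⁵ J.
p = √(2mKE) = √(2 × 6.645 × 10⁻²⁷ × 6.280 × 10⁻¹⁵) = 9.136 × 10⁻²¹ kg·m/s.
λ = h/p = 6.626 × 10⁻³⁴ / 9.136 × 10⁻²¹ = 7.25 × 10⁻¹⁴ m = 72.5 fm.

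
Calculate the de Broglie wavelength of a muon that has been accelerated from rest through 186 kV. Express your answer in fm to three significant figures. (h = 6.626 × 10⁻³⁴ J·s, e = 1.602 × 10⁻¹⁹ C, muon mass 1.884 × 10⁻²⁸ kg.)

KE = eV = 1.602 × 10⁻¹⁹ × 1.860 × 10⁵ = 2.980 × 10⁻¹⁴ J.
p = √(2mKE) = √(2 × 1.884 × 10⁻²⁸ × 2.980 × 10⁻¹⁴) = 3.351 × 10⁻²¹ kg·m/s.
λ = h/p = 6.626 × 10⁻³⁴ / 3.351 × 10⁻²¹ = 1.98 × 10⁻¹³ m = 198 fm.

λ = 198 fm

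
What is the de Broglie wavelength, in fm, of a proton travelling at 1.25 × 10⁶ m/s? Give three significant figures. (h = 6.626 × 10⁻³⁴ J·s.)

λ = 317 fm

p = mv = 1.673 × 10⁻²⁷ × 1.25 × 10⁶ = 2.091 × 10⁻²¹ kg·m/s.
λ = h/p = 6.626 × 10⁻³⁴ / 2.091 × 10⁻²¹ = 3.17 × 10⁻¹³ m = 317 fm.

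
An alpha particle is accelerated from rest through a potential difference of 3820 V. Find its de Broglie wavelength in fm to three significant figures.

λ = 164 fm

KE = 2eV = 2 × 1.602 × 10⁻¹⁹ × 3820 = 1.224 × 10⁻¹⁵ J.
p = √(2mKE) = √(2 × 6.645 × 10⁻²⁷ × 1.224 × 10⁻¹⁵) = 4.033 × 10⁻²¹ kg·m/s.
λ = h/p = 6.626 × 10⁻³⁴ / 4.033 × 10⁻²¹ = 1.64 × 10⁻¹³ m = 164 fm.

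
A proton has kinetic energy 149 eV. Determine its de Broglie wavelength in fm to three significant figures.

λ = 2340 fm

KE = 149 eV = 2.387 × 10⁻¹⁷ J.
p = √(2mKE) = √(2 × 1.673 × 10⁻²⁷ × 2.387 × 10⁻¹⁷) = 2.826 × 10⁻²² kg·m/s.
λ = h/p = 6.626 × 10⁻³⁴ / 2.826 × 10⁻²² = 2.34 × 10⁻¹² m = 2340 fm.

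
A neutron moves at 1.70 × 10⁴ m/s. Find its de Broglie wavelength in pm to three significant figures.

λ = 23.3 pm

p = mv = 1.675 × 10⁻²⁷ × 1.70 × 10⁴ = 2.848 × 10⁻²³ kg·m/s.
λ = h/p = 6.626 × 10⁻³⁴ / 2.848 × 10⁻²³ = 2.33 × 10⁻¹¹ m = 23.3 pm.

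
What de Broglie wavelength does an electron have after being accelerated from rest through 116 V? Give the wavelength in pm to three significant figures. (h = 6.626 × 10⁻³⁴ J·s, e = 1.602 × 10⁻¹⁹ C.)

KE = eV = 1.602 × 10⁻¹⁹ × 116.0 = 1.858 × 10⁻¹⁷ J.
p = √(2mKE) = √(2 × 9.109 × 10⁻³¹ × 1.858 × 10⁻¹⁷) = 5.818 × 10⁻²⁴ kg·m/s.
λ = h/p = 6.626 × 10⁻³⁴ / 5.818 × 10⁻²⁴ = 1.14 × 10⁻¹⁰ m = 114 pm.

λ = 114 pm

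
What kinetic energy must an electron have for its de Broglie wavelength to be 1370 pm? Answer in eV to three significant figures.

p = h/λ = 6.626 × 10⁻³⁴ / 1.370 × 10⁻⁹ = 4.836 × 10⁻²⁵ kg·m/s.
KE = p²/(2m) = (4.836 × 10⁻²⁵)² / (2 × 9.109 × 10⁻³¹) = 1.284 × 10⁻¹⁹ J = 0.801 eV.

KE = 0.801 eV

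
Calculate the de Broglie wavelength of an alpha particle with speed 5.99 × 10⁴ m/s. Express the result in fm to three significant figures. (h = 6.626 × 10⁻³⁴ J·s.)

λ = 1660 fm

p = mv = 6.645 × 10⁻²⁷ × 5.99 × 10⁴ = 3.980 × 10⁻²² kg·m/s.
λ = h/p = 6.626 × 10⁻³⁴ / 3.980 × 10⁻²² = 1.66 × 10⁻¹² m = 1660 fm.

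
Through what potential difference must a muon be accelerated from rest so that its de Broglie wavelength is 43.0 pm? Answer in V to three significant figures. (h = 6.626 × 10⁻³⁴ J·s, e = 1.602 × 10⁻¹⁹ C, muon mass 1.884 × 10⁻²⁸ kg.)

p = h/λ = 6.626 × 10⁻³⁴ / 4.300 × 10⁻¹¹ = 1.541 × 10⁻²³ kg·m/s.
KE = p²/(2m) = 6.302 × 10⁻¹⁹ J.
V = KE/e = 6.302 × 10⁻¹⁹ / (1.602 × 10⁻¹⁹) = 3.93 V.

V = 3.93 V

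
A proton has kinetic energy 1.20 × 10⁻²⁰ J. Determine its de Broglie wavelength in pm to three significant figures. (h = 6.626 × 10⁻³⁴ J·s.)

λ = 105 pm

p = √(2mKE) = √(2 × 1.673 × 10⁻²⁷ × 1.200 × 10⁻²⁰) = 6.337 × 10⁻²⁴ kg·m/s.
λ = h/p = 6.626 × 10⁻³⁴ / 6.337 × 10⁻²⁴ = 1.05 × 10⁻¹⁰ m = 105 pm.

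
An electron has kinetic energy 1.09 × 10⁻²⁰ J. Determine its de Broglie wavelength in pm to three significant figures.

p = √(2mKE) = √(2 × 9.109 × 10⁻³¹ × 1.090 × 10⁻²⁰) = 1.409 × 10⁻²⁵ kg·m/s.
λ = h/p = 6.626 × 10⁻³⁴ / 1.409 × 10⁻²⁵ = 4.70 × 10⁻⁹ m = 4700 pm.

λ = 4700 pm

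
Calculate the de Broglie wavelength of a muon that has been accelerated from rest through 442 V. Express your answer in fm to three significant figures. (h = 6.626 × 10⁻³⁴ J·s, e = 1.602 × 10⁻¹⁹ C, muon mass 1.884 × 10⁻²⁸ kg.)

λ = 4060 fm

KE = eV = 1.602 × 10⁻¹⁹ × 442.0 = 7.081 × 10⁻¹⁷ J.
p = √(2mKE) = √(2 × 1.884 × 10⁻²⁸ × 7.081 × 10⁻¹⁷) = 1.633 × 10⁻²² kg·m/s.
λ = h/p = 6.626 × 10⁻³⁴ / 1.633 × 10⁻²² = 4.06 × 10⁻¹² m = 4060 fm.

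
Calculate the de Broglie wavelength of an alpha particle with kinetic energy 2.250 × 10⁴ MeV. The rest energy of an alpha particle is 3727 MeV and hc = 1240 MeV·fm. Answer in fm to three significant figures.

Total energy E = KE + m₀c² = 2.250 × 10⁴ + 3727 = 26227 MeV.
(pc)² = E² − (m₀c²)² = (26227)² − (3727)² = 6.740 × 10⁸ MeV², so pc = 2.596 × 10⁴ MeV.
λ = hc/(pc) = 1240 MeV·fm / 2.596 × 10⁴ MeV = 0.0478 fm.

λ = 0.0478 fm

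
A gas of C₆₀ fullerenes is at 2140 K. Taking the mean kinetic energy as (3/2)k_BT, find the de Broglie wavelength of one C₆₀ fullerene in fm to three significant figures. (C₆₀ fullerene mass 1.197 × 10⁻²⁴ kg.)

λ = 2030 fm

KE = (3/2)k_BT = 1.5 × 1.381 × 10⁻²³ × 2140 = 4.433 × 10⁻²⁰ J.
p = √(2mKE) = √(2 × 1.197 × 10⁻²⁴ × 4.433 × 10⁻²⁰) = 3.258 × 10⁻²² kg·m/s.
λ = h/p = 2.03 × 10⁻¹² m = 2030 fm.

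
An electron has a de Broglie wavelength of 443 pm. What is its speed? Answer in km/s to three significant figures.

v = 1640 km/s

p = h/λ = 6.626 × 10⁻³⁴ / 4.430 × 10⁻¹⁰ = 1.496 × 10⁻²⁴ kg·m/s.
v = p/m = 1.496 × 10⁻²⁴ / 9.109 × 10⁻³¹ = 1.64 × 10⁶ m/s = 1640 km/s.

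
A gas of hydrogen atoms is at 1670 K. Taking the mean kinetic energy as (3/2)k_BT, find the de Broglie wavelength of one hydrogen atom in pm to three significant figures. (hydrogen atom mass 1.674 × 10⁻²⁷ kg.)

λ = 61.6 pm

KE = (3/2)k_BT = 1.5 × 1.381 × 10⁻²³ × 1670 = 3.459 × 10⁻²⁰ J.
p = √(2mKE) = √(2 × 1.674 × 10⁻²⁷ × 3.459 × 10⁻²⁰) = 1.076 × 10⁻²³ kg·m/s.
λ = h/p = 6.16 × 10⁻¹¹ m = 61.6 pm.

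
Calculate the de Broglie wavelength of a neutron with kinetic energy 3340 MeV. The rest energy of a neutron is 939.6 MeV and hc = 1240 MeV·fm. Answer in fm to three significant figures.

Total energy E = KE + m₀c² = 3340 + 939.6 = 4279.6 MeV.
(pc)² = E² − (m₀c²)² = (4279.6)² − (939.6)² = 1.743 × 10⁷ MeV², so pc = 4175 MeV.
λ = hc/(pc) = 1240 MeV·fm / 4175 MeV = 0.297 fm.

λ = 0.297 fm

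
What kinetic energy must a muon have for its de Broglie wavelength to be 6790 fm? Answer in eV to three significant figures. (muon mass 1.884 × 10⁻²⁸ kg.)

KE = 158 eV

p = h/λ = 6.626 × 10⁻³⁴ / 6.790 × 10⁻¹² = 9.758 × 10⁻²³ kg·m/s.
KE = p²/(2m) = (9.758 × 10⁻²³)² / (2 × 1.884 × 10⁻²⁸) = 2.527 × 10⁻¹⁷ J = 158 eV.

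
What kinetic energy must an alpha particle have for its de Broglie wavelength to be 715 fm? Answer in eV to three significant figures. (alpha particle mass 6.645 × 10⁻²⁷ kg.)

p = h/λ = 6.626 × 10⁻³⁴ / 7.150 × 10⁻¹³ = 9.267 × 10⁻²² kg·m/s.
KE = p²/(2m) = (9.267 × 10⁻²²)² / (2 × 6.645 × 10⁻²⁷) = 6.462 × 10⁻¹⁷ J = 403 eV.

KE = 403 eV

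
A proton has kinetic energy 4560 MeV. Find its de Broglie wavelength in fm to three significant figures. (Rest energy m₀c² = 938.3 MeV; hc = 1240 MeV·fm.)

Total energy E = KE + m₀c² = 4560 + 938.3 = 5498.3 MeV.
(pc)² = E² − (m₀c²)² = (5498.3)² − (938.3)² = 2.935 × 10⁷ MeV², so pc = 5418 MeV.
λ = hc/(pc) = 1240 MeV·fm / 5418 MeV = 0.229 fm.

λ = 0.229 fm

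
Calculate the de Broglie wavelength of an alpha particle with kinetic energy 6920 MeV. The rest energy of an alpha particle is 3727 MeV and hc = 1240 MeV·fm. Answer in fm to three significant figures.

Total energy E = KE + m₀c² = 6920 + 3727 = 10647 MeV.
(pc)² = E² − (m₀c²)² = (10647)² − (3727)² = 9.947 × 10⁷ MeV², so pc = 9973 MeV.
λ = hc/(pc) = 1240 MeV·fm / 9973 MeV = 0.124 fm.

λ = 0.124 fm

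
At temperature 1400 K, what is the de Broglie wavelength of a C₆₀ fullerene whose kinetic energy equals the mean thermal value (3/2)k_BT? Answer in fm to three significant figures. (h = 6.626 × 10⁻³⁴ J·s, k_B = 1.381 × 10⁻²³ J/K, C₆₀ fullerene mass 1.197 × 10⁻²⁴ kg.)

KE = (3/2)k_BT = 1.5 × 1.381 × 10⁻²³ × 1400 = 2.900 × 10⁻²⁰ J.
p = √(2mKE) = √(2 × 1.197 × 10⁻²⁴ × 2.900 × 10⁻²⁰) = 2.635 × 10⁻²² kg·m/s.
λ = h/p = 2.51 × 10⁻¹² m = 2510 fm.

λ = 2510 fm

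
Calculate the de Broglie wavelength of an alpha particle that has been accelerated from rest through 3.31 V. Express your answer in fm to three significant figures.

λ = 5580 fm

KE = 2eV = 2 × 1.602 × 10⁻¹⁹ × 3.310 = 1.061 × 10⁻¹⁸ J.
p = √(2mKE) = √(2 × 6.645 × 10⁻²⁷ × 1.061 × 10⁻¹⁸) = 1.187 × 10⁻²² kg·m/s.
λ = h/p = 6.626 × 10⁻³⁴ / 1.187 × 10⁻²² = 5.58 × 10⁻¹² m = 5580 fm.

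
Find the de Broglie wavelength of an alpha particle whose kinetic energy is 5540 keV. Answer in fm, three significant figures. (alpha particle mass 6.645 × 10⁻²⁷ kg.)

KE = 5540 keV = 8.875 × 10⁻¹³ J.
p = √(2mKE) = √(2 × 6.645 × 10⁻²⁷ × 8.875 × 10⁻¹³) = 1.086 × 10⁻¹⁹ kg·m/s.
λ = h/p = 6.626 × 10⁻³⁴ / 1.086 × 10⁻¹⁹ = 6.10 × 10⁻¹⁵ m = 6.10 fm.

λ = 6.10 fm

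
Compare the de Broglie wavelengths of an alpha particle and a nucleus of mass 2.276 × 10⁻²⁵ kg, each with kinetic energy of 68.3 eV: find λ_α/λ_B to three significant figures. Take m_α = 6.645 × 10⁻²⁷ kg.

At fixed KE, p = √(2mKE) so λ = h/p ∝ 1/√m.
λ_α/λ_B = √(m_B/m_α) = √(2.276 × 10⁻²⁵/6.645 × 10⁻²⁷) = √(34.25) = 5.85.

λ_α/λ_B = 5.85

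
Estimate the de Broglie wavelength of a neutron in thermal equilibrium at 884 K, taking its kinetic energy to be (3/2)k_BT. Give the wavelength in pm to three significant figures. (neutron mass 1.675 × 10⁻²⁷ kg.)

KE = (3/2)k_BT = 1.5 × 1.381 × 10⁻²³ × 884 = 1.831 × 10⁻²⁰ J.
p = √(2mKE) = √(2 × 1.675 × 10⁻²⁷ × 1.831 × 10⁻²⁰) = 7.832 × 10⁻²⁴ kg·m/s.
λ = h/p = 8.46 × 10⁻¹¹ m = 84.6 pm.

λ = 84.6 pm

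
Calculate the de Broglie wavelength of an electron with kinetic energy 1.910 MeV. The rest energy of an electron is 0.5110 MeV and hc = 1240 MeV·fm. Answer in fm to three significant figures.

λ = 524 fm

Total energy E = KE + m₀c² = 1.910 + 0.5110 = 2.4210 MeV.
(pc)² = E² − (m₀c²)² = (2.4210)² − (0.5110)² = 5.600 MeV², so pc = 2.366 MeV.
λ = hc/(pc) = 1240 MeV·fm / 2.366 MeV = 524 fm.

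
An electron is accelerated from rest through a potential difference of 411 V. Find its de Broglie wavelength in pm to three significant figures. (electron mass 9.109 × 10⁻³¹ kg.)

λ = 60.5 pm

KE = eV = 1.602 × 10⁻¹⁹ × 411.0 = 6.584 × 10⁻¹⁷ J.
p = √(2mKE) = √(2 × 9.109 × 10⁻³¹ × 6.584 × 10⁻¹⁷) = 1.095 × 10⁻²³ kg·m/s.
λ = h/p = 6.626 × 10⁻³⁴ / 1.095 × 10⁻²³ = 6.05 × 10⁻¹¹ m = 60.5 pm.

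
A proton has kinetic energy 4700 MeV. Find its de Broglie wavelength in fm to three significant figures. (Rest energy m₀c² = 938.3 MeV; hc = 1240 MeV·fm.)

Total energy E = KE + m₀c² = 4700 + 938.3 = 5638.3 MeV.
(pc)² = E² − (m₀c²)² = (5638.3)² − (938.3)² = 3.091 × 10⁷ MeV², so pc = 5560 MeV.
λ = hc/(pc) = 1240 MeV·fm / 5560 MeV = 0.223 fm.

λ = 0.223 fm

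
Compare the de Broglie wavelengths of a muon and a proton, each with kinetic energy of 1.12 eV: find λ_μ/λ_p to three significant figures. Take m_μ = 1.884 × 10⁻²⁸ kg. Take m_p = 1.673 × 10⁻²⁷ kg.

λ_μ/λ_p = 2.98

At fixed KE, p = √(2mKE) so λ = h/p ∝ 1/√m.
λ_μ/λ_p = √(m_p/m_μ) = √(1.673 × 10⁻²⁷/1.884 × 10⁻²⁸) = √(8.880) = 2.98.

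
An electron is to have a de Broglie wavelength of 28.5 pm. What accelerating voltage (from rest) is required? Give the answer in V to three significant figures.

p = h/λ = 6.626 × 10⁻³⁴ / 2.850 × 10⁻¹¹ = 2.325 × 10⁻²³ kg·m/s.
KE = p²/(2m) = 2.967 × 10⁻¹⁶ J.
V = KE/e = 2.967 × 10⁻¹⁶ / (1.602 × 10⁻¹⁹) = 1850 V.

V = 1850 V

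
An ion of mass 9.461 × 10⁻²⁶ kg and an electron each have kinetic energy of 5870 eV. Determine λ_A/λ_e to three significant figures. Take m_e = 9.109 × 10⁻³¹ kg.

At fixed KE, p = √(2mKE) so λ = h/p ∝ 1/√m.
λ_A/λ_e = √(m_e/m_A) = √(9.109 × 10⁻³¹/9.461 × 10⁻²⁶) = √(9.628 × 10⁻⁶) = 3.10 × 10⁻³.

λ_A/λ_e = 3.10 × 10⁻³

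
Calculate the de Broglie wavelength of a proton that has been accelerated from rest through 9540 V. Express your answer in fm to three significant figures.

KE = eV = 1.602 × 10⁻¹⁹ × 9540 = 1.528 × 10⁻¹⁵ J.
p = √(2mKE) = √(2 × 1.673 × 10⁻²⁷ × 1.528 × 10⁻¹⁵) = 2.261 × 10⁻²¹ kg·m/s.
λ = h/p = 6.626 × 10⁻³⁴ / 2.261 × 10⁻²¹ = 2.93 × 10⁻¹³ m = 293 fm.

λ = 293 fm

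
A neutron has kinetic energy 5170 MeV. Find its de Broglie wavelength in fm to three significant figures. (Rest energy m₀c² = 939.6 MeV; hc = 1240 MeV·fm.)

Total energy E = KE + m₀c² = 5170 + 939.6 = 6109.6 MeV.
(pc)² = E² − (m₀c²)² = (6109.6)² − (939.6)² = 3.644 × 10⁷ MeV², so pc = 6037 MeV.
λ = hc/(pc) = 1240 MeV·fm / 6037 MeV = 0.205 fm.

λ = 0.205 fm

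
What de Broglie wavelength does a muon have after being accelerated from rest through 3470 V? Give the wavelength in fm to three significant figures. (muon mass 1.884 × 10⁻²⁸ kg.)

KE = eV = 1.602 × 10⁻¹⁹ × 3470 = 5.559 × 10⁻¹⁶ J.
p = √(2mKE) = √(2 × 1.884 × 10⁻²⁸ × 5.559 × 10⁻¹⁶) = 4.577 × 10⁻²² kg·m/s.
λ = h/p = 6.626 × 10⁻³⁴ / 4.577 × 10⁻²² = 1.45 × 10⁻¹² m = 1450 fm.

λ = 1450 fm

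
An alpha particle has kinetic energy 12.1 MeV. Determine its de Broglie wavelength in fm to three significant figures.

λ = 4.13 fm

KE = 12.1 MeV = 1.938 × 10⁻¹² J.
p = √(2mKE) = √(2 × 6.645 × 10⁻²⁷ × 1.938 × 10⁻¹²) = 1.605 × 10⁻¹⁹ kg·m/s.
λ = h/p = 6.626 × 10⁻³⁴ / 1.605 × 10⁻¹⁹ = 4.13 × 10⁻¹⁵ m = 4.13 fm.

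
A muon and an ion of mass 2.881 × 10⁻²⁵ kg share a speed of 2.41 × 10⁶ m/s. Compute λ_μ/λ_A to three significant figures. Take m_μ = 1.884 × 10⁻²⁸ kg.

At fixed v, p = mv so λ = h/(mv) ∝ 1/m.
λ_μ/λ_A = m_A/m_μ = 2.881 × 10⁻²⁵/1.884 × 10⁻²⁸ = 1530.

λ_μ/λ_A = 1530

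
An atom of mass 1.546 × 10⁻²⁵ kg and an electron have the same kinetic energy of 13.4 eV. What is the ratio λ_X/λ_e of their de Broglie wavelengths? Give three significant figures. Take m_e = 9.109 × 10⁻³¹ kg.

At fixed KE, p = √(2mKE) so λ = h/p ∝ 1/√m.
λ_X/λ_e = √(m_e/m_X) = √(9.109 × 10⁻³¹/1.546 × 10⁻²⁵) = √(5.892 × 10⁻⁶) = 2.43 × 10⁻³.

λ_X/λ_e = 2.43 × 10⁻³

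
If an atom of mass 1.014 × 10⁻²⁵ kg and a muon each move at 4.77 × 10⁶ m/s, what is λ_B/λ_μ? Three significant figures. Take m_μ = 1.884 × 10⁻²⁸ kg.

At fixed v, p = mv so λ = h/(mv) ∝ 1/m.
λ_B/λ_μ = m_μ/m_B = 1.884 × 10⁻²⁸/1.014 × 10⁻²⁵ = 1.86 × 10⁻³.

λ_B/λ_μ = 1.86 × 10⁻³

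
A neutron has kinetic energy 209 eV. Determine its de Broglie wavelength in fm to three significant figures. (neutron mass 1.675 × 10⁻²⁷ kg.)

λ = 1980 fm

KE = 209 eV = 3.348 × 10⁻¹⁷ J.
p = √(2mKE) = √(2 × 1.675 × 10⁻²⁷ × 3.348 × 10⁻¹⁷) = 3.349 × 10⁻²² kg·m/s.
λ = h/p = 6.626 × 10⁻³⁴ / 3.349 × 10⁻²² = 1.98 × 10⁻¹² m = 1980 fm.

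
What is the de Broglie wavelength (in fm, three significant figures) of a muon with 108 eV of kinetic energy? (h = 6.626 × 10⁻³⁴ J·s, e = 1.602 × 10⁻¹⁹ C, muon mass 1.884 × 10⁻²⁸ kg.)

λ = 8210 fm

KE = 108 eV = 1.730 × 10⁻¹⁷ J.
p = √(2mKE) = √(2 × 1.884 × 10⁻²⁸ × 1.730 × 10⁻¹⁷) = 8.074 × 10⁻²³ kg·m/s.
λ = h/p = 6.626 × 10⁻³⁴ / 8.074 × 10⁻²³ = 8.21 × 10⁻¹² m = 8210 fm.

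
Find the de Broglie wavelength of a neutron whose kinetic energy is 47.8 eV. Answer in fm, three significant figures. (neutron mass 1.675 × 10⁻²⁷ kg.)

KE = 47.8 eV = 7.658 × 10⁻¹⁸ J.
p = √(2mKE) = √(2 × 1.675 × 10⁻²⁷ × 7.658 × 10⁻¹⁸) = 1.602 × 10⁻²² kg·m/s.
λ = h/p = 6.626 × 10⁻³⁴ / 1.602 × 10⁻²² = 4.14 × 10⁻¹² m = 4140 fm.

λ = 4140 fm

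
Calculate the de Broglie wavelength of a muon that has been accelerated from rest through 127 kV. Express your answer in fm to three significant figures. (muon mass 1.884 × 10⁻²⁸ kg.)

KE = eV = 1.602 × 10⁻¹⁹ × 1.270 × 10⁵ = 2.035 × 10⁻¹⁴ J.
p = √(2mKE) = √(2 × 1.884 × 10⁻²⁸ × 2.035 × 10⁻¹⁴) = 2.769 × 10⁻²¹ kg·m/s.
λ = h/p = 6.626 × 10⁻³⁴ / 2.769 × 10⁻²¹ = 2.39 × 10⁻¹³ m = 239 fm.

λ = 239 fm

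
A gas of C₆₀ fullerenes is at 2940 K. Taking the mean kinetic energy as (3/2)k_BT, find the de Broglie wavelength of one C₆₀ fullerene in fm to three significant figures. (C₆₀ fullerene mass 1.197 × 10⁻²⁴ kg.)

λ = 1740 fm

KE = (3/2)k_BT = 1.5 × 1.381 × 10⁻²³ × 2940 = 6.090 × 10⁻²⁰ J.
p = √(2mKE) = √(2 × 1.197 × 10⁻²⁴ × 6.090 × 10⁻²⁰) = 3.818 × 10⁻²² kg·m/s.
λ = h/p = 1.74 × 10⁻¹² m = 1740 fm.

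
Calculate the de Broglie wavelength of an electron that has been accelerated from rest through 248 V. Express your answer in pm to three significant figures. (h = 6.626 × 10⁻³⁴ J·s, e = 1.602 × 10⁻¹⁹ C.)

KE = eV = 1.602 × 10⁻¹⁹ × 248.0 = 3.973 × 10⁻¹⁷ J.
p = √(2mKE) = √(2 × 9.109 × 10⁻³¹ × 3.973 × 10⁻¹⁷) = 8.508 × 10⁻²⁴ kg·m/s.
λ = h/p = 6.626 × 10⁻³⁴ / 8.508 × 10⁻²⁴ = 7.79 × 10⁻¹¹ m = 77.9 pm.

λ = 77.9 pm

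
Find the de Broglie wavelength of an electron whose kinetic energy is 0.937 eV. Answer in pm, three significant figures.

λ = 1270 pm

KE = 0.937 eV = 1.501 × 10⁻¹⁹ J.
p = √(2mKE) = √(2 × 9.109 × 10⁻³¹ × 1.501 × 10⁻¹⁹) = 5.229 × 10⁻²⁵ kg·m/s.
λ = h/p = 6.626 × 10⁻³⁴ / 5.229 × 10⁻²⁵ = 1.27 × 10⁻⁹ m = 1270 pm.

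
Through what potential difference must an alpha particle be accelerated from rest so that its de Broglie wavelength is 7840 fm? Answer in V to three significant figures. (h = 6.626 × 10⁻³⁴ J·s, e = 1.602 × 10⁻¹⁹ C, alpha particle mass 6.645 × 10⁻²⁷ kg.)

p = h/λ = 6.626 × 10⁻³⁴ / 7.840 × 10⁻¹² = 8.452 × 10⁻²³ kg·m/s.
KE = p²/(2m) = 5.375 × 10⁻¹⁹ J.
V = KE/2e = 5.375 × 10⁻¹⁹ / (2 × 1.602 × 10⁻¹⁹) = 1.68 V.

V = 1.68 V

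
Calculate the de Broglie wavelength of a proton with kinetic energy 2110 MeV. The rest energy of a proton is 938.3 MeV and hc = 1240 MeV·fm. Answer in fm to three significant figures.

Total energy E = KE + m₀c² = 2110 + 938.3 = 3048.3 MeV.
(pc)² = E² − (m₀c²)² = (3048.3)² − (938.3)² = 8.412 × 10⁶ MeV², so pc = 2900 MeV.
λ = hc/(pc) = 1240 MeV·fm / 2900 MeV = 0.428 fm.

λ = 0.428 fm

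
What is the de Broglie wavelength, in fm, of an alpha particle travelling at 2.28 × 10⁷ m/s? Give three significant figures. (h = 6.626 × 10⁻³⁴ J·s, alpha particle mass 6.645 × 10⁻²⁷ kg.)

λ = 4.37 fm

p = mv = 6.645 × 10⁻²⁷ × 2.28 × 10⁷ = 1.515 × 10⁻¹⁹ kg·m/s.
λ = h/p = 6.626 × 10⁻³⁴ / 1.515 × 10⁻¹⁹ = 4.37 × 10⁻¹⁵ m = 4.37 fm.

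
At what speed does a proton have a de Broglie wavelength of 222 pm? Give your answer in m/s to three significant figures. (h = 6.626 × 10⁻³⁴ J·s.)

v = 1780 m/s

p = h/λ = 6.626 × 10⁻³⁴ / 2.220 × 10⁻¹⁰ = 2.985 × 10⁻²⁴ kg·m/s.
v = p/m = 2.985 × 10⁻²⁴ / 1.673 × 10⁻²⁷ = 1.78 × 10³ m/s = 1780 m/s.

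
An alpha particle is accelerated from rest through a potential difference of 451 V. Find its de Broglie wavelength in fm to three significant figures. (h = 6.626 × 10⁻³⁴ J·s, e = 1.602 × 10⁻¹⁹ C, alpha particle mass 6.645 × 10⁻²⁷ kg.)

λ = 478 fm

KE = 2eV = 2 × 1.602 × 10⁻¹⁹ × 451.0 = 1.445 × 10⁻¹⁶ J.
p = √(2mKE) = √(2 × 6.645 × 10⁻²⁷ × 1.445 × 10⁻¹⁶) = 1.386 × 10⁻²¹ kg·m/s.
λ = h/p = 6.626 × 10⁻³⁴ / 1.386 × 10⁻²¹ = 4.78 × 10⁻¹³ m = 478 fm.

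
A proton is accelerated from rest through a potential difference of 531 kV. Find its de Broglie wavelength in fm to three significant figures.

KE = eV = 1.602 × 10⁻¹⁹ × 5.310 × 10⁵ = 8.507 × 10⁻¹⁴ J.
p = √(2mKE) = √(2 × 1.673 × 10⁻²⁷ × 8.507 × 10⁻¹⁴) = 1.687 × 10⁻²⁰ kg·m/s.
λ = h/p = 6.626 × 10⁻³⁴ / 1.687 × 10⁻²⁰ = 3.93 × 10⁻¹⁴ m = 39.3 fm.

λ = 39.3 fm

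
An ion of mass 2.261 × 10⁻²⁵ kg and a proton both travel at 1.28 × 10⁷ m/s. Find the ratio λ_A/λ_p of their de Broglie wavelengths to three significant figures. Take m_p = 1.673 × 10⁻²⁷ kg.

λ_A/λ_p = 7.40 × 10⁻³

At fixed v, p = mv so λ = h/(mv) ∝ 1/m.
λ_A/λ_p = m_p/m_A = 1.673 × 10⁻²⁷/2.261 × 10⁻²⁵ = 7.40 × 10⁻³.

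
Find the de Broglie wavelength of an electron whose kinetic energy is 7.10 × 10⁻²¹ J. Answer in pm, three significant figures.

p = √(2mKE) = √(2 × 9.109 × 10⁻³¹ × 7.100 × 10⁻²¹) = 1.137 × 10⁻²⁵ kg·m/s.
λ = h/p = 6.626 × 10⁻³⁴ / 1.137 × 10⁻²⁵ = 5.83 × 10⁻⁹ m = 5830 pm.

λ = 5830 pm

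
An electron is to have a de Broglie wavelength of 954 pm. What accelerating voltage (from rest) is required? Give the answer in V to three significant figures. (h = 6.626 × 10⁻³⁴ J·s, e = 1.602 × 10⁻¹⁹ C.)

V = 1.65 V

p = h/λ = 6.626 × 10⁻³⁴ / 9.540 × 10⁻¹⁰ = 6.945 × 10⁻²⁵ kg·m/s.
KE = p²/(2m) = 2.648 × 10⁻¹⁹ J.
V = KE/e = 2.648 × 10⁻¹⁹ / (1.602 × 10⁻¹⁹) = 1.65 V.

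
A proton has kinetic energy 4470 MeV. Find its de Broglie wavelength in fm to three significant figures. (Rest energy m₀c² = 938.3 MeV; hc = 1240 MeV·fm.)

λ = 0.233 fm

Total energy E = KE + m₀c² = 4470 + 938.3 = 5408.3 MeV.
(pc)² = E² − (m₀c²)² = (5408.3)² − (938.3)² = 2.837 × 10⁷ MeV², so pc = 5326 MeV.
λ = hc/(pc) = 1240 MeV·fm / 5326 MeV = 0.233 fm.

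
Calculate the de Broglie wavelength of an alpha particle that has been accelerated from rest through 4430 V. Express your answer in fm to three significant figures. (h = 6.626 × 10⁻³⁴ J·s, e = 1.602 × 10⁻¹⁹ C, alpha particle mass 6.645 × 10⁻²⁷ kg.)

KE = 2eV = 2 × 1.602 × 10⁻¹⁹ × 4430 = 1.419 × 10⁻¹⁵ J.
p = √(2mKE) = √(2 × 6.645 × 10⁻²⁷ × 1.419 × 10⁻¹⁵) = 4.343 × 10⁻²¹ kg·m/s.
λ = h/p = 6.626 × 10⁻³⁴ / 4.343 × 10⁻²¹ = 1.53 × 10⁻¹³ m = 153 fm.

λ = 153 fm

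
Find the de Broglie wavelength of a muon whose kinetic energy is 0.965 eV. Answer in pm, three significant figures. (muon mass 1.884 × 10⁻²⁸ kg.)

λ = 86.8 pm

KE = 0.965 eV = 1.546 × 10⁻¹⁹ J.
p = √(2mKE) = √(2 × 1.884 × 10⁻²⁸ × 1.546 × 10⁻¹⁹) = 7.632 × 10⁻²⁴ kg·m/s.
λ = h/p = 6.626 × 10⁻³⁴ / 7.632 × 10⁻²⁴ = 8.68 × 10⁻¹¹ m = 86.8 pm.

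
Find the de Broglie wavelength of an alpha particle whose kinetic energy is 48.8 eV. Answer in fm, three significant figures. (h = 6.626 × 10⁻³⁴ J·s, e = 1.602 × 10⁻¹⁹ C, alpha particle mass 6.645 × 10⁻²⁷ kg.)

λ = 2060 fm

KE = 48.8 eV = 7.818 × 10⁻¹⁸ J.
p = √(2mKE) = √(2 × 6.645 × 10⁻²⁷ × 7.818 × 10⁻¹⁸) = 3.223 × 10⁻²² kg·m/s.
λ = h/p = 6.626 × 10⁻³⁴ / 3.223 × 10⁻²² = 2.06 × 10⁻¹² m = 2060 fm.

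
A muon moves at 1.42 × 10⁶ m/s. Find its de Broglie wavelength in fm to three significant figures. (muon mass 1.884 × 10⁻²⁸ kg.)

p = mv = 1.884 × 10⁻²⁸ × 1.42 × 10⁶ = 2.675 × 10⁻²² kg·m/s.
λ = h/p = 6.626 × 10⁻³⁴ / 2.675 × 10⁻²² = 2.48 × 10⁻¹² m = 2480 fm.

λ = 2480 fm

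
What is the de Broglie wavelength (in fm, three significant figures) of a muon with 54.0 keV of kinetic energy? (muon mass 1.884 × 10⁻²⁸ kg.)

KE = 54.0 keV = 8.651 × 10⁻¹⁵ J.
p = √(2mKE) = √(2 × 1.884 × 10⁻²⁸ × 8.651 × 10⁻¹⁵) = 1.805 × 10⁻²¹ kg·m/s.
λ = h/p = 6.626 × 10⁻³⁴ / 1.805 × 10⁻²¹ = 3.67 × 10⁻¹³ m = 367 fm.

λ = 367 fm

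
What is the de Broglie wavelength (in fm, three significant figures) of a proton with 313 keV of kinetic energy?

λ = 51.2 fm

KE = 313 keV = 5.014 × 10⁻¹⁴ J.
p = √(2mKE) = √(2 × 1.673 × 10⁻²⁷ × 5.014 × 10⁻¹⁴) = 1.295 × 10⁻²⁰ kg·m/s.
λ = h/p = 6.626 × 10⁻³⁴ / 1.295 × 10⁻²⁰ = 5.12 × 10⁻¹⁴ m = 51.2 fm.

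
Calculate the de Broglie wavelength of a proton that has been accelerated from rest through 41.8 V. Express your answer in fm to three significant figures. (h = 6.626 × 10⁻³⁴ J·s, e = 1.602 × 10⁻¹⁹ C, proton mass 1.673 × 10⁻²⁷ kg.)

λ = 4430 fm

KE = eV = 1.602 × 10⁻¹⁹ × 41.80 = 6.696 × 10⁻¹⁸ J.
p = √(2mKE) = √(2 × 1.673 × 10⁻²⁷ × 6.696 × 10⁻¹⁸) = 1.497 × 10⁻²² kg·m/s.
λ = h/p = 6.626 × 10⁻³⁴ / 1.497 × 10⁻²² = 4.43 × 10⁻¹² m = 4430 fm.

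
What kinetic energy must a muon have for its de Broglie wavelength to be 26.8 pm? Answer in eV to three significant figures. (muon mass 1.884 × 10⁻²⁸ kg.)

KE = 10.1 eV

p = h/λ = 6.626 × 10⁻³⁴ / 2.680 × 10⁻¹¹ = 2.472 × 10⁻²³ kg·m/s.
KE = p²/(2m) = (2.472 × 10⁻²³)² / (2 × 1.884 × 10⁻²⁸) = 1.622 × 10⁻¹⁸ J = 10.1 eV.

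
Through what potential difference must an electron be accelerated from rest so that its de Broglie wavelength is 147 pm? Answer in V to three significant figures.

V = 69.6 V

p = h/λ = 6.626 × 10⁻³⁴ / 1.470 × 10⁻¹⁰ = 4.507 × 10⁻²⁴ kg·m/s.
KE = p²/(2m) = 1.115 × 10⁻¹⁷ J.
V = KE/e = 1.115 × 10⁻¹⁷ / (1.602 × 10⁻¹⁹) = 69.6 V.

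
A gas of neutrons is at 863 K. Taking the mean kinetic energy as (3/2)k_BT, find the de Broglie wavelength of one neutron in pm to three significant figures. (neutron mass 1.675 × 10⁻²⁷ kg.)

λ = 85.6 pm

KE = (3/2)k_BT = 1.5 × 1.381 × 10⁻²³ × 863 = 1.788 × 10⁻²⁰ J.
p = √(2mKE) = √(2 × 1.675 × 10⁻²⁷ × 1.788 × 10⁻²⁰) = 7.739 × 10⁻²⁴ kg·m/s.
λ = h/p = 8.56 × 10⁻¹¹ m = 85.6 pm.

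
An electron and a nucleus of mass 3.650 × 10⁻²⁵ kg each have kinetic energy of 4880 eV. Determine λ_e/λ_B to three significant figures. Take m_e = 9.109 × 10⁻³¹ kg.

λ_e/λ_B = 633

At fixed KE, p = √(2mKE) so λ = h/p ∝ 1/√m.
λ_e/λ_B = √(m_B/m_e) = √(3.650 × 10⁻²⁵/9.109 × 10⁻³¹) = √(4.007 × 10⁵) = 633.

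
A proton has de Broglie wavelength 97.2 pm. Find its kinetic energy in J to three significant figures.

KE = 1.39 × 10⁻²⁰ J

p = h/λ = 6.626 × 10⁻³⁴ / 9.720 × 10⁻¹¹ = 6.817 × 10⁻²⁴ kg·m/s.
KE = p²/(2m) = (6.817 × 10⁻²⁴)² / (2 × 1.673 × 10⁻²⁷) = 1.389 × 10⁻²⁰ J = 1.39 × 10⁻²⁰ J.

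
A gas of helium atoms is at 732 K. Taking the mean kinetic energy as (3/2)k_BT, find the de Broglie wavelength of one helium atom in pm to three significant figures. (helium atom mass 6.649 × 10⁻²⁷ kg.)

λ = 46.7 pm

KE = (3/2)k_BT = 1.5 × 1.381 × 10⁻²³ × 732 = 1.516 × 10⁻²⁰ J.
p = √(2mKE) = √(2 × 6.649 × 10⁻²⁷ × 1.516 × 10⁻²⁰) = 1.420 × 10⁻²³ kg·m/s.
λ = h/p = 4.67 × 10⁻¹¹ m = 46.7 pm.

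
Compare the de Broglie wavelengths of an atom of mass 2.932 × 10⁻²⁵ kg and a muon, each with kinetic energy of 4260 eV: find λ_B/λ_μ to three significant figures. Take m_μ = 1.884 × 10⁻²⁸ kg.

λ_B/λ_μ = 0.0253

At fixed KE, p = √(2mKE) so λ = h/p ∝ 1/√m.
λ_B/λ_μ = √(m_μ/m_B) = √(1.884 × 10⁻²⁸/2.932 × 10⁻²⁵) = √(6.426 × 10⁻⁴) = 0.0253.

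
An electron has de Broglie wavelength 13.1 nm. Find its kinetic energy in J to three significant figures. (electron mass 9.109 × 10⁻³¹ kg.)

p = h/λ = 6.626 × 10⁻³⁴ / 1.310 × 10⁻⁸ = 5.058 × 10⁻²⁶ kg·m/s.
KE = p²/(2m) = (5.058 × 10⁻²⁶)² / (2 × 9.109 × 10⁻³¹) = 1.404 × 10⁻²¹ J = 1.40 × 10⁻²¹ J.

KE = 1.40 × 10⁻²¹ J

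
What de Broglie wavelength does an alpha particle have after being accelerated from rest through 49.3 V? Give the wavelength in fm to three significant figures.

KE = 2eV = 2 × 1.602 × 10⁻¹⁹ × 49.30 = 1.580 × 10⁻¹⁷ J.
p = √(2mKE) = √(2 × 6.645 × 10⁻²⁷ × 1.580 × 10⁻¹⁷) = 4.582 × 10⁻²² kg·m/s.
λ = h/p = 6.626 × 10⁻³⁴ / 4.582 × 10⁻²² = 1.45 × 10⁻¹² m = 1450 fm.

λ = 1450 fm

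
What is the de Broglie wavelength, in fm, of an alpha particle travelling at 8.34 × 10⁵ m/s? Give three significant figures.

p = mv = 6.645 × 10⁻²⁷ × 8.34 × 10⁵ = 5.542 × 10⁻²¹ kg·m/s.
λ = h/p = 6.626 × 10⁻³⁴ / 5.542 × 10⁻²¹ = 1.20 × 10⁻¹³ m = 120 fm.

λ = 120 fm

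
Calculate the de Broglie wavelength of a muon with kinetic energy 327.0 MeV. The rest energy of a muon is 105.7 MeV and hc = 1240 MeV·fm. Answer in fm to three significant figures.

Total energy E = KE + m₀c² = 327.0 + 105.7 = 432.7 MeV.
(pc)² = E² − (m₀c²)² = (432.7)² − (105.7)² = 1.761 × 10⁵ MeV², so pc = 419.6 MeV.
λ = hc/(pc) = 1240 MeV·fm / 419.6 MeV = 2.96 fm.

λ = 2.96 fm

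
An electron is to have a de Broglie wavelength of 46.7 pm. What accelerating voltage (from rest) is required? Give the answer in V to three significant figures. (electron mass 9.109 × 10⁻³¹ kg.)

V = 690 V

p = h/λ = 6.626 × 10⁻³⁴ / 4.670 × 10⁻¹¹ = 1.419 × 10⁻²³ kg·m/s.
KE = p²/(2m) = 1.105 × 10⁻¹⁶ J.
V = KE/e = 1.105 × 10⁻¹⁶ / (1.602 × 10⁻¹⁹) = 690 V.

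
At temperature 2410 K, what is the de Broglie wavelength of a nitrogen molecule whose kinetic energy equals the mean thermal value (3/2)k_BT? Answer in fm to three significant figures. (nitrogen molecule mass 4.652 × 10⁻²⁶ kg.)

KE = (3/2)k_BT = 1.5 × 1.381 × 10⁻²³ × 2410 = 4.992 × 10⁻²⁰ J.
p = √(2mKE) = √(2 × 4.652 × 10⁻²⁶ × 4.992 × 10⁻²⁰) = 6.815 × 10⁻²³ kg·m/s.
λ = h/p = 9.72 × 10⁻¹² m = 9720 fm.

λ = 9720 fm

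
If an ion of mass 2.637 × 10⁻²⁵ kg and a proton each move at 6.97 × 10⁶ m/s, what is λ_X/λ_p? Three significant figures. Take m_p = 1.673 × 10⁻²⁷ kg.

λ_X/λ_p = 6.34 × 10⁻³

At fixed v, p = mv so λ = h/(mv) ∝ 1/m.
λ_X/λ_p = m_p/m_X = 1.673 × 10⁻²⁷/2.637 × 10⁻²⁵ = 6.34 × 10⁻³.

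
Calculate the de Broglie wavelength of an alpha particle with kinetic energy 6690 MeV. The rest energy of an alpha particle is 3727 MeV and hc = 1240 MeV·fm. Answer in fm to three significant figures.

λ = 0.127 fm

Total energy E = KE + m₀c² = 6690 + 3727 = 10417 MeV.
(pc)² = E² − (m₀c²)² = (10417)² − (3727)² = 9.462 × 10⁷ MeV², so pc = 9727 MeV.
λ = hc/(pc) = 1240 MeV·fm / 9727 MeV = 0.127 fm.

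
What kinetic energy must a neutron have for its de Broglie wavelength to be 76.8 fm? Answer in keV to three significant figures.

KE = 139 keV

p = h/λ = 6.626 × 10⁻³⁴ / 7.680 × 10⁻¹⁴ = 8.628 × 10⁻²¹ kg·m/s.
KE = p²/(2m) = (8.628 × 10⁻²¹)² / (2 × 1.675 × 10⁻²⁷) = 2.222 × 10⁻¹⁴ J = 139 keV.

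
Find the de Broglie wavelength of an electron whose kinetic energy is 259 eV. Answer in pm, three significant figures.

KE = 259 eV = 4.149 × 10⁻¹⁷ J.
p = √(2mKE) = √(2 × 9.109 × 10⁻³¹ × 4.149 × 10⁻¹⁷) = 8.694 × 10⁻²⁴ kg·m/s.
λ = h/p = 6.626 × 10⁻³⁴ / 8.694 × 10⁻²⁴ = 7.62 × 10⁻¹¹ m = 76.2 pm.

λ = 76.2 pm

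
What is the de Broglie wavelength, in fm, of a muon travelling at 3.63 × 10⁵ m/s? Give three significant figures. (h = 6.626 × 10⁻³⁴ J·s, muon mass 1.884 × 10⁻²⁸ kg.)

λ = 9690 fm

p = mv = 1.884 × 10⁻²⁸ × 3.63 × 10⁵ = 6.839 × 10⁻²³ kg·m/s.
λ = h/p = 6.626 × 10⁻³⁴ / 6.839 × 10⁻²³ = 9.69 × 10⁻¹² m = 9690 fm.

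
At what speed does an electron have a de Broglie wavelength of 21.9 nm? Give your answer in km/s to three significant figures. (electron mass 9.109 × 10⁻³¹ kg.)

v = 33.2 km/s

p = h/λ = 6.626 × 10⁻³⁴ / 2.190 × 10⁻⁸ = 3.026 × 10⁻²⁶ kg·m/s.
v = p/m = 3.026 × 10⁻²⁶ / 9.109 × 10⁻³¹ = 3.32 × 10⁴ m/s = 33.2 km/s.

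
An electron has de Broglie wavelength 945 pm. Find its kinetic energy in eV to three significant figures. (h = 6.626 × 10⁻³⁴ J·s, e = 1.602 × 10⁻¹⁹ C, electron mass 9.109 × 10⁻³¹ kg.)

p = h/λ = 6.626 × 10⁻³⁴ / 9.450 × 10⁻¹⁰ = 7.012 × 10⁻²⁵ kg·m/s.
KE = p²/(2m) = (7.012 × 10⁻²⁵)² / (2 × 9.109 × 10⁻³¹) = 2.699 × 10⁻¹⁹ J = 1.68 eV.

KE = 1.68 eV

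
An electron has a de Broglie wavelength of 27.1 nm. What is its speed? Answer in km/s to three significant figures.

v = 26.8 km/s

p = h/λ = 6.626 × 10⁻³⁴ / 2.710 × 10⁻⁸ = 2.445 × 10⁻²⁶ kg·m/s.
v = p/m = 2.445 × 10⁻²⁶ / 9.109 × 10⁻³¹ = 2.68 × 10⁴ m/s = 26.8 km/s.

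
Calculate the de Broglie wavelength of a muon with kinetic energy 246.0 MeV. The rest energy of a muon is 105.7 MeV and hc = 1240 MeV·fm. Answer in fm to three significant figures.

λ = 3.70 fm

Total energy E = KE + m₀c² = 246.0 + 105.7 = 351.7 MeV.
(pc)² = E² − (m₀c²)² = (351.7)² − (105.7)² = 1.125 × 10⁵ MeV², so pc = 335.4 MeV.
λ = hc/(pc) = 1240 MeV·fm / 335.4 MeV = 3.70 fm.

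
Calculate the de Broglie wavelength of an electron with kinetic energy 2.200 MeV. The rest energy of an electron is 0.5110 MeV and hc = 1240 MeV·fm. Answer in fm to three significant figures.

λ = 466 fm

Total energy E = KE + m₀c² = 2.200 + 0.5110 = 2.7110 MeV.
(pc)² = E² − (m₀c²)² = (2.7110)² − (0.5110)² = 7.088 MeV², so pc = 2.662 MeV.
λ = hc/(pc) = 1240 MeV·fm / 2.662 MeV = 466 fm.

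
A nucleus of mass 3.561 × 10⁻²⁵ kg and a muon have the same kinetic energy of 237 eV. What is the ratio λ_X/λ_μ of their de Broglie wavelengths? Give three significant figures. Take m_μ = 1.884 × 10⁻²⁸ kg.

At fixed KE, p = √(2mKE) so λ = h/p ∝ 1/√m.
λ_X/λ_μ = √(m_μ/m_X) = √(1.884 × 10⁻²⁸/3.561 × 10⁻²⁵) = √(5.291 × 10⁻⁴) = 0.0230.

λ_X/λ_μ = 0.0230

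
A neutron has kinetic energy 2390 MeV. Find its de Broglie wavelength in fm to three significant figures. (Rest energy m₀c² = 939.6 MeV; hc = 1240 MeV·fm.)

λ = 0.388 fm

Total energy E = KE + m₀c² = 2390 + 939.6 = 3329.6 MeV.
(pc)² = E² − (m₀c²)² = (3329.6)² − (939.6)² = 1.020 × 10⁷ MeV², so pc = 3194 MeV.
λ = hc/(pc) = 1240 MeV·fm / 3194 MeV = 0.388 fm.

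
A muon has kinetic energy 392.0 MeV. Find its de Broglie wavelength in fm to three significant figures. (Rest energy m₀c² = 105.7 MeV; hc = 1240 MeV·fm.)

λ = 2.55 fm

Total energy E = KE + m₀c² = 392.0 + 105.7 = 497.7 MeV.
(pc)² = E² − (m₀c²)² = (497.7)² − (105.7)² = 2.365 × 10⁵ MeV², so pc = 486.3 MeV.
λ = hc/(pc) = 1240 MeV·fm / 486.3 MeV = 2.55 fm.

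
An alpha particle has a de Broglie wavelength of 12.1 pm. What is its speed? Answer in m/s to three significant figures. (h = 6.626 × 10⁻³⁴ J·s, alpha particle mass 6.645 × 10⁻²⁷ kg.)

p = h/λ = 6.626 × 10⁻³⁴ / 1.210 × 10⁻¹¹ = 5.476 × 10⁻²³ kg·m/s.
v = p/m = 5.476 × 10⁻²³ / 6.645 × 10⁻²⁷ = 8.24 × 10³ m/s = 8240 m/s.

v = 8240 m/s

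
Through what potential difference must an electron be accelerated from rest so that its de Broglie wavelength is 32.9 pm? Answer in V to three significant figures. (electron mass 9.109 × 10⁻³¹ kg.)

V = 1390 V

p = h/λ = 6.626 × 10⁻³⁴ / 3.290 × 10⁻¹¹ = 2.014 × 10⁻²³ kg·m/s.
KE = p²/(2m) = 2.226 × 10⁻¹⁶ J.
V = KE/e = 2.226 × 10⁻¹⁶ / (1.602 × 10⁻¹⁹) = 1390 V.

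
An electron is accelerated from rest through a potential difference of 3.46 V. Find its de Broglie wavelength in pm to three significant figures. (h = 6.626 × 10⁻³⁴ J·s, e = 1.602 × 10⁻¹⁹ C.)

KE = eV = 1.602 × 10⁻¹⁹ × 3.460 = 5.543 × 10⁻¹⁹ J.
p = √(2mKE) = √(2 × 9.109 × 10⁻³¹ × 5.543 × 10⁻¹⁹) = 1.005 × 10⁻²⁴ kg·m/s.
λ = h/p = 6.626 × 10⁻³⁴ / 1.005 × 10⁻²⁴ = 6.59 × 10⁻¹⁰ m = 659 pm.

λ = 659 pm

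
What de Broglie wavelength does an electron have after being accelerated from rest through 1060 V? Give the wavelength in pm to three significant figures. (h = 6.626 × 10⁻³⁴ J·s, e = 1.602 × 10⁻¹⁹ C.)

KE = eV = 1.602 × 10⁻¹⁹ × 1060 = 1.698 × 10⁻¹⁶ J.
p = √(2mKE) = √(2 × 9.109 × 10⁻³¹ × 1.698 × 10⁻¹⁶) = 1.759 × 10⁻²³ kg·m/s.
λ = h/p = 6.626 × 10⁻³⁴ / 1.759 × 10⁻²³ = 3.77 × 10⁻¹¹ m = 37.7 pm.

λ = 37.7 pm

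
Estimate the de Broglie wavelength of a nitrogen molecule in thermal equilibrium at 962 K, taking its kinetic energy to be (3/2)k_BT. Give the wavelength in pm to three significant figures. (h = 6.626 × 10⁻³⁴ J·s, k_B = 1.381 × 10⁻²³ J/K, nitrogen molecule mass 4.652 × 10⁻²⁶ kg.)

KE = (3/2)k_BT = 1.5 × 1.381 × 10⁻²³ × 962 = 1.993 × 10⁻²⁰ J.
p = √(2mKE) = √(2 × 4.652 × 10⁻²⁶ × 1.993 × 10⁻²⁰) = 4.306 × 10⁻²³ kg·m/s.
λ = h/p = 1.54 × 10⁻¹¹ m = 15.4 pm.

λ = 15.4 pm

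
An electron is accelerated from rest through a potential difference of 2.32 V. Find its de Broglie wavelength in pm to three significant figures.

KE = eV = 1.602 × 10⁻¹⁹ × 2.320 = 3.717 × 10⁻¹⁹ J.
p = √(2mKE) = √(2 × 9.109 × 10⁻³¹ × 3.717 × 10⁻¹⁹) = 8.229 × 10⁻²⁵ kg·m/s.
λ = h/p = 6.626 × 10⁻³⁴ / 8.229 × 10⁻²⁵ = 8.05 × 10⁻¹⁰ m = 805 pm.

λ = 805 pm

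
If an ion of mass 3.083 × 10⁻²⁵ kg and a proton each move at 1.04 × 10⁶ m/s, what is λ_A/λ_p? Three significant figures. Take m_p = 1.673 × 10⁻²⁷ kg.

λ_A/λ_p = 5.43 × 10⁻³

At fixed v, p = mv so λ = h/(mv) ∝ 1/m.
λ_A/λ_p = m_p/m_A = 1.673 × 10⁻²⁷/3.083 × 10⁻²⁵ = 5.43 × 10⁻³.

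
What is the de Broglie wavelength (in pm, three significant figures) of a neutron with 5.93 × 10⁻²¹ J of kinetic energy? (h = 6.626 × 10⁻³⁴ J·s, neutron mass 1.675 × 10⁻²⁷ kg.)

p = √(2mKE) = √(2 × 1.675 × 10⁻²⁷ × 5.930 × 10⁻²¹) = 4.457 × 10⁻²⁴ kg·m/s.
λ = h/p = 6.626 × 10⁻³⁴ / 4.457 × 10⁻²⁴ = 1.49 × 10⁻¹⁰ m = 149 pm.

λ = 149 pm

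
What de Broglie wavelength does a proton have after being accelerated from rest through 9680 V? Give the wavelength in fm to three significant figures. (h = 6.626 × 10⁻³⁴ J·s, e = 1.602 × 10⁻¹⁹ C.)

KE = eV = 1.602 × 10⁻¹⁹ × 9680 = 1.551 × 10⁻¹⁵ J.
p = √(2mKE) = √(2 × 1.673 × 10⁻²⁷ × 1.551 × 10⁻¹⁵) = 2.278 × 10⁻²¹ kg·m/s.
λ = h/p = 6.626 × 10⁻³⁴ / 2.278 × 10⁻²¹ = 2.91 × 10⁻¹³ m = 291 fm.

λ = 291 fm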